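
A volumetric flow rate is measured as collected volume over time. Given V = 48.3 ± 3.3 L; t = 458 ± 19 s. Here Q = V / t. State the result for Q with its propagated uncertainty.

Each factor contributes (exponent × relative error)² to (δQ/Q)²:
  (1·δV/V)² = (1×0.0683)² = 0.00467;  (-1·δt/t)² = (-1×0.0415)² = 0.00172
δQ/Q = √(0.00639) = 0.0799
Q = 0.105 L/s, so δQ = 0.0799 × 0.105 = 0.00843 L/s.

0.105 ± 0.00843 L/s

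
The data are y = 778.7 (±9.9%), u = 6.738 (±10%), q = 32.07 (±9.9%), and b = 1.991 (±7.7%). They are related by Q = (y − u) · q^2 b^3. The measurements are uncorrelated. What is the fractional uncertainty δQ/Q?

Let w = y − u = 772.0. δw = √(δy² + δu²) = √(5940 + 0.454) = 77.1, so δw/w = 0.0999.
Q is then a monomial in w, q, b:
δQ/Q = √((δw/w)² + (2·δq/q)² + (3·δb/b)²) = √(0.00997 + 0.0392 + 0.0534) = 0.320

0.320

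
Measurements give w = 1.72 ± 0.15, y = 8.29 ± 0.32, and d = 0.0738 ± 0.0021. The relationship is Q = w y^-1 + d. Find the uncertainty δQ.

0.0199

Let p = w·y^-1 = 0.207. δp/p = √((1·δw/w)² + (-1·δy/y)²) = √(0.00761 + 0.00149) = 0.0954, so δp = 0.0198.
Q = p + d: δQ = √(δp² + δd²) = √(0.000392 + 4.41e-06) = 0.0199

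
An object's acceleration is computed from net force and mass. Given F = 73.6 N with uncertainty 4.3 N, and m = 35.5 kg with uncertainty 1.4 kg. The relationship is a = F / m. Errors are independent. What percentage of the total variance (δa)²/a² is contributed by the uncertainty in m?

31.3%

(δa/a)² = (1·δF/F)² + (-1·δm/m)²
  F term: (1×0.0584)² = 0.00341
  m term: (-1×0.0394)² = 0.00156
Total = 0.00497. Share from m = 0.00156/0.00497 = 0.313.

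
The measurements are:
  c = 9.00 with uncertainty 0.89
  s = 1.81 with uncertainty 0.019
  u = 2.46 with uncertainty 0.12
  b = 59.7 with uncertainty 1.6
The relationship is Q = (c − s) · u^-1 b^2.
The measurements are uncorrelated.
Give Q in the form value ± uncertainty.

10400 ± 1490

Let w = c − s = 7.19. δw = √(δc² + δs²) = √(0.792 + 0.000361) = 0.890, so δw/w = 0.124.
Q is then a monomial in w, u, b:
δQ/Q = √((δw/w)² + (-1·δu/u)² + (2·δb/b)²) = √(0.0153 + 0.00238 + 0.00287) = 0.143
Q = 10400, so δQ = 0.143 × 10400 = 1490.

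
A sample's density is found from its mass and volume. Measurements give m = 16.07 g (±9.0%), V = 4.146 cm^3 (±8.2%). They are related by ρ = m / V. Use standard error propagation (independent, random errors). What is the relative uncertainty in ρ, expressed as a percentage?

Relative error in a monomial: (δρ/ρ)² = Σ (nᵢ · δxᵢ/xᵢ)².
  (1·δm/m)² = (1×0.0900)² = 0.00810;  (-1·δV/V)² = (-1×0.0820)² = 0.00672
δρ/ρ = √(0.0148) = 0.122

12.2%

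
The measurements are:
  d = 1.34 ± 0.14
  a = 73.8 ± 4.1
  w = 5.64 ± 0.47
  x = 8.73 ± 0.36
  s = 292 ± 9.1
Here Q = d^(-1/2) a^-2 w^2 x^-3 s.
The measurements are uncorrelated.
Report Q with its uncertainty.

0.00221 ± 0.000538

Products/powers → add relative errors in quadrature, weighted by exponent:
  (−½·δd/d)² = (-0.5×0.104)² = 0.00273;  (-2·δa/a)² = (-2×0.0556)² = 0.0123;  (2·δw/w)² = (2×0.0833)² = 0.0278;  (-3·δx/x)² = (-3×0.0412)² = 0.0153;  (1·δs/s)² = (1×0.0312)² = 0.000971
δQ/Q = √(0.0591) = 0.243
Q = 0.00221, so δQ = 0.243 × 0.00221 = 0.000538.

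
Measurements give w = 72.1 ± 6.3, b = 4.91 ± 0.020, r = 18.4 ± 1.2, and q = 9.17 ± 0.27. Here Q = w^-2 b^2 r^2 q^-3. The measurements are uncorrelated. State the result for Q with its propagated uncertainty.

Relative error in a monomial: (δQ/Q)² = Σ (nᵢ · δxᵢ/xᵢ)².
  (-2·δw/w)² = (-2×0.0874)² = 0.0305;  (2·δb/b)² = (2×0.00407)² = 6.64e-05;  (2·δr/r)² = (2×0.0652)² = 0.0170;  (-3·δq/q)² = (-3×0.0294)² = 0.00780
δQ/Q = √(0.0554) = 0.235
Q = 0.00204, so δQ = 0.235 × 0.00204 = 0.000479.

0.00204 ± 0.000479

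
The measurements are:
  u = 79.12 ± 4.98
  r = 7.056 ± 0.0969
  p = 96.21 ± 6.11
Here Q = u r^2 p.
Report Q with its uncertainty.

Since Q is a product/quotient, work with relative uncertainties:
  (1·δu/u)² = (1×0.0629)² = 0.00396;  (2·δr/r)² = (2×0.0137)² = 0.000754;  (1·δp/p)² = (1×0.0635)² = 0.00403
δQ/Q = √(0.00875) = 0.0935
Q = 379000, so δQ = 0.0935 × 379000 = 35400.

379000 ± 35400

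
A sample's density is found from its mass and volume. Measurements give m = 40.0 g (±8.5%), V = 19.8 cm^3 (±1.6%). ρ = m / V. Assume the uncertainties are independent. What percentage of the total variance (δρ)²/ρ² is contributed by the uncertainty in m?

(δρ/ρ)² = (1·δm/m)² + (-1·δV/V)²
  m term: (1×0.0850)² = 0.00723
  V term: (-1×0.0160)² = 0.000256
Total = 0.00748. Share from m = 0.00723/0.00748 = 0.966.

96.6%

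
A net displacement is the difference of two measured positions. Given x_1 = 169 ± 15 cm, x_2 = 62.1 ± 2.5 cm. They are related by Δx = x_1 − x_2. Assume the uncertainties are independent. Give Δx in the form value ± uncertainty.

107 ± 15.2 cm

Absolute uncertainties add in quadrature for a linear combination:
  (δx_1)² = 225;  (δx_2)² = 6.25
δΔx = √(231) = 15.2 cm
Δx = 107 cm.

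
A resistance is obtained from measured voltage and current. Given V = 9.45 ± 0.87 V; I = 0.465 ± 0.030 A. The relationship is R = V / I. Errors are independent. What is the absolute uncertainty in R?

R is a product of powers, so relative uncertainties combine in quadrature:
  (1·δV/V)² = (1×0.0921)² = 0.00848;  (-1·δI/I)² = (-1×0.0645)² = 0.00416
δR/R = √(0.0126) = 0.112
R = 20.3 Ω, so δR = 0.112 × 20.3 = 2.28 Ω.

2.28 Ω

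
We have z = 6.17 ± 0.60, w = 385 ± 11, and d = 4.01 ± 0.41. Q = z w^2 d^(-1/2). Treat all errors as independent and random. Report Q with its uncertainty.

(4.57 ± 0.566) × 10^5

Products/powers → add relative errors in quadrature, weighted by exponent:
  (1·δz/z)² = (1×0.0972)² = 0.00946;  (2·δw/w)² = (2×0.0286)² = 0.00327;  (−½·δd/d)² = (-0.5×0.102)² = 0.00261
δQ/Q = √(0.0153) = 0.124
Q = 4.57e+05, so δQ = 0.124 × 4.57e+05 = 56600.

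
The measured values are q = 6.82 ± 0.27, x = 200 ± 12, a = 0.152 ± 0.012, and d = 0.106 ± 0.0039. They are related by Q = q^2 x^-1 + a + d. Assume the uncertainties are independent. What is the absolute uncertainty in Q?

0.0263

Let p = q^2·x^-1 = 0.233. δp/p = √((2·δq/q)² + (-1·δx/x)²) = √(0.00627 + 0.00360) = 0.0993, so δp = 0.0231.
Q = p + a + d: δQ = √(δp² + δa² + δd²) = √(0.000534 + 0.000144 + 1.52e-05) = 0.0263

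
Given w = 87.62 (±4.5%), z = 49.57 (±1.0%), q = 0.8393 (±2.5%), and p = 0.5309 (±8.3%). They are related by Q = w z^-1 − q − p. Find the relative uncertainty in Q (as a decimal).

0.239

Let h = w·z^-1 = 1.768. δh/h = √((1·δw/w)² + (-1·δz/z)²) = √(0.00202 + 0.000100) = 0.0461, so δh = 0.0815.
Q = h − q − p: δQ = √(δh² + δq² + δp²) = √(0.00664 + 0.000440 + 0.00194) = 0.0950
Q = 0.3974, so δQ/Q = 0.0950/0.3974 = 0.239.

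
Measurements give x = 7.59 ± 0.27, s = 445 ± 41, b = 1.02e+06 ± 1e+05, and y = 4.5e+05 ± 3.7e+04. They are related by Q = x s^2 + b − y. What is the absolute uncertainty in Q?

3.02e+05

Let p = x·s^2 = 1.5e+06. δp/p = √((1·δx/x)² + (2·δs/s)²) = √(0.00127 + 0.0340) = 0.188, so δp = 2.82e+05.
Q = p + b − y: δQ = √(δp² + δb² + δy²) = √(7.96e+10 + 1e+10 + 1.37e+09) = 3.02e+05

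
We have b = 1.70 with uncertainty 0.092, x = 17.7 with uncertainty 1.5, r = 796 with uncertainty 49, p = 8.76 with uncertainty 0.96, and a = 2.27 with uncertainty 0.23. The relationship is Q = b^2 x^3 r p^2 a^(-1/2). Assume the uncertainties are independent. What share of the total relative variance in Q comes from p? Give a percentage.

(δQ/Q)² = (2·δb/b)² + (3·δx/x)² + (1·δr/r)² + (2·δp/p)² + (−½·δa/a)²
  b term: (2×0.0541)² = 0.0117
  x term: (3×0.0847)² = 0.0646
  r term: (1×0.0616)² = 0.00379
  p term: (2×0.110)² = 0.0480
  a term: (-0.5×0.101)² = 0.00257
Total = 0.131. Share from p = 0.0480/0.131 = 0.367.

36.7%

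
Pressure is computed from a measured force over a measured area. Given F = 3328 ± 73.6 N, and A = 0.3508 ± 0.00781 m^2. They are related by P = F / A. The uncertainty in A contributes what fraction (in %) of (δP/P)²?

50.3%

(δP/P)² = (1·δF/F)² + (-1·δA/A)²
  F term: (1×0.0221)² = 0.000489
  A term: (-1×0.0223)² = 0.000496
Total = 0.000985. Share from A = 0.000496/0.000985 = 0.503.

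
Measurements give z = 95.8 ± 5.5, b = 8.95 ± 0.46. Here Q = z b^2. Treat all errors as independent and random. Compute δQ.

Since Q is a product/quotient, work with relative uncertainties:
  (1·δz/z)² = (1×0.0574)² = 0.00330;  (2·δb/b)² = (2×0.0514)² = 0.0106
δQ/Q = √(0.0139) = 0.118
Q = 7670, so δQ = 0.118 × 7670 = 904.

904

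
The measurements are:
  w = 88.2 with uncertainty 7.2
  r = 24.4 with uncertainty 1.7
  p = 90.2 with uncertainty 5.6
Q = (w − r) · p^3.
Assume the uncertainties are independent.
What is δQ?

Let u = w − r = 63.8. δu = √(δw² + δr²) = √(51.8 + 2.89) = 7.40, so δu/u = 0.116.
Q is then a monomial in u, p:
δQ/Q = √((δu/u)² + (3·δp/p)²) = √(0.0134 + 0.0347) = 0.219
Q = 4.68e+07, so δQ = 0.219 × 4.68e+07 = 1.03e+07.

1.03e+07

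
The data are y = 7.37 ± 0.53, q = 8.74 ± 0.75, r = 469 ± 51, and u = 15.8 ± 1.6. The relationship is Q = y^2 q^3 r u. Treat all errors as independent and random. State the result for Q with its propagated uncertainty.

(2.69 ± 0.887) × 10^8

For a monomial Q ∝ y^2, q^3, r, u, fractional errors add in quadrature:
  (2·δy/y)² = (2×0.0719)² = 0.0207;  (3·δq/q)² = (3×0.0858)² = 0.0663;  (1·δr/r)² = (1×0.109)² = 0.0118;  (1·δu/u)² = (1×0.101)² = 0.0103
δQ/Q = √(0.109) = 0.330
Q = 2.69e+08, so δQ = 0.330 × 2.69e+08 = 8.87e+07.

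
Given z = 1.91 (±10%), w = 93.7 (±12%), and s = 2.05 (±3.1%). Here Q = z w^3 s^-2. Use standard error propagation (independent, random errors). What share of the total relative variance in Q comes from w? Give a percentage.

90.3%

(δQ/Q)² = (1·δz/z)² + (3·δw/w)² + (-2·δs/s)²
  z term: (1×0.100)² = 0.0100
  w term: (3×0.120)² = 0.130
  s term: (-2×0.0310)² = 0.00384
Total = 0.143. Share from w = 0.130/0.143 = 0.903.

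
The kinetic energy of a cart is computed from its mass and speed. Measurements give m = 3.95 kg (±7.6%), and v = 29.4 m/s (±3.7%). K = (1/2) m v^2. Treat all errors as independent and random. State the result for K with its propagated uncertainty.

Each factor contributes (exponent × relative error)² to (δK/K)²:
  (1·δm/m)² = (1×0.0760)² = 0.00578;  (2·δv/v)² = (2×0.0370)² = 0.00548
δK/K = √(0.0113) = 0.106
K = 1710 J, so δK = 0.106 × 1710 = 181 J.

1710 ± 181 J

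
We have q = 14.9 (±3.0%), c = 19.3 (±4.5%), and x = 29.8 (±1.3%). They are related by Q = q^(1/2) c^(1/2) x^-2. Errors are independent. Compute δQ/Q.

Q is a product of powers, so relative uncertainties combine in quadrature:
  (½·δq/q)² = (0.5×0.0300)² = 0.000225;  (½·δc/c)² = (0.5×0.0450)² = 0.000506;  (-2·δx/x)² = (-2×0.0130)² = 0.000676
δQ/Q = √(0.00141) = 0.0375

0.0375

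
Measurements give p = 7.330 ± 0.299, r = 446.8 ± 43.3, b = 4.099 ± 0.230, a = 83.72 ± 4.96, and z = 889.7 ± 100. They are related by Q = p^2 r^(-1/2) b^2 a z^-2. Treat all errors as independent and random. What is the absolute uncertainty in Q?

0.00124

Relative error in a monomial: (δQ/Q)² = Σ (nᵢ · δxᵢ/xᵢ)².
  (2·δp/p)² = (2×0.0408)² = 0.00666;  (−½·δr/r)² = (-0.5×0.0969)² = 0.00235;  (2·δb/b)² = (2×0.0561)² = 0.0126;  (1·δa/a)² = (1×0.0592)² = 0.00351;  (-2·δz/z)² = (-2×0.112)² = 0.0505
δQ/Q = √(0.0756) = 0.275
Q = 0.004517, so δQ = 0.275 × 0.004517 = 0.00124.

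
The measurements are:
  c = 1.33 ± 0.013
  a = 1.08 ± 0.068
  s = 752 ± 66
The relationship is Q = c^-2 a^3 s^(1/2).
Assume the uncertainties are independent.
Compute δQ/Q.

Q is a product of powers, so relative uncertainties combine in quadrature:
  (-2·δc/c)² = (-2×0.00977)² = 0.000382;  (3·δa/a)² = (3×0.0630)² = 0.0357;  (½·δs/s)² = (0.5×0.0878)² = 0.00193
δQ/Q = √(0.0380) = 0.195

0.195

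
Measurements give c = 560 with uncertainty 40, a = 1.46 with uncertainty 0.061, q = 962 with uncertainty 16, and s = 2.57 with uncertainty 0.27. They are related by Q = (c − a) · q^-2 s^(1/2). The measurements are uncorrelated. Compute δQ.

Let u = c − a = 559. δu = √(δc² + δa²) = √(1600 + 0.00372) = 40.0, so δu/u = 0.0716.
Q is then a monomial in u, q, s:
δQ/Q = √((δu/u)² + (-2·δq/q)² + (½·δs/s)²) = √(0.00513 + 0.00111 + 0.00276) = 0.0948
Q = 0.000968, so δQ = 0.0948 × 0.000968 = 9.18e-05.

9.18e-05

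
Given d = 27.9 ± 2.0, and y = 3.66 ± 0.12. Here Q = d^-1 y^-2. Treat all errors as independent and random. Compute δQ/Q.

Since Q is a product/quotient, work with relative uncertainties:
  (-1·δd/d)² = (-1×0.0717)² = 0.00514;  (-2·δy/y)² = (-2×0.0328)² = 0.00430
δQ/Q = √(0.00944) = 0.0972

0.0972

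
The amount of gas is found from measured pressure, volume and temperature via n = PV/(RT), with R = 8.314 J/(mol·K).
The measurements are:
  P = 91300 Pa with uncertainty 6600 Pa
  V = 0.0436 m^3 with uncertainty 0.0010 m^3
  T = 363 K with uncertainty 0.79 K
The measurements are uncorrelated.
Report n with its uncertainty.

1.32 ± 0.100 mol

Relative error in a monomial: (δn/n)² = Σ (nᵢ · δxᵢ/xᵢ)².
  (1·δP/P)² = (1×0.0723)² = 0.00523;  (1·δV/V)² = (1×0.0229)² = 0.000526;  (-1·δT/T)² = (-1×0.00218)² = 4.74e-06
δn/n = √(0.00576) = 0.0759
n = 1.32 mol, so δn = 0.0759 × 1.32 = 0.100 mol.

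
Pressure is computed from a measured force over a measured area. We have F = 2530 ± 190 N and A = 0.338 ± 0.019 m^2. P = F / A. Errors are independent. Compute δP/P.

0.0938

Each factor contributes (exponent × relative error)² to (δP/P)²:
  (1·δF/F)² = (1×0.0751)² = 0.00564;  (-1·δA/A)² = (-1×0.0562)² = 0.00316
δP/P = √(0.00880) = 0.0938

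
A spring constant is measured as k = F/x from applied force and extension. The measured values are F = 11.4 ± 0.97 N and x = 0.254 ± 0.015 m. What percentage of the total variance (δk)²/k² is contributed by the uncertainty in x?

32.5%

(δk/k)² = (1·δF/F)² + (-1·δx/x)²
  F term: (1×0.0851)² = 0.00724
  x term: (-1×0.0591)² = 0.00349
Total = 0.0107. Share from x = 0.00349/0.0107 = 0.325.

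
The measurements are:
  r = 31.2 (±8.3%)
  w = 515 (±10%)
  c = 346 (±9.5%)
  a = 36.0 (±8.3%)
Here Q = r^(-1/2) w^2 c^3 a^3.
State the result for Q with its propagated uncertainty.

(9.18 ± 3.95) × 10^16

Relative error in a monomial: (δQ/Q)² = Σ (nᵢ · δxᵢ/xᵢ)².
  (−½·δr/r)² = (-0.5×0.0830)² = 0.00172;  (2·δw/w)² = (2×0.100)² = 0.0400;  (3·δc/c)² = (3×0.0950)² = 0.0812;  (3·δa/a)² = (3×0.0830)² = 0.0620
δQ/Q = √(0.185) = 0.430
Q = 9.18e+16, so δQ = 0.430 × 9.18e+16 = 3.95e+16.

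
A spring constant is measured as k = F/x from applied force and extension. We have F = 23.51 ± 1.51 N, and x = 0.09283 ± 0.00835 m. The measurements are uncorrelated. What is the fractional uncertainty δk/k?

0.111

Relative error in a monomial: (δk/k)² = Σ (nᵢ · δxᵢ/xᵢ)².
  (1·δF/F)² = (1×0.0642)² = 0.00413;  (-1·δx/x)² = (-1×0.0899)² = 0.00809
δk/k = √(0.0122) = 0.111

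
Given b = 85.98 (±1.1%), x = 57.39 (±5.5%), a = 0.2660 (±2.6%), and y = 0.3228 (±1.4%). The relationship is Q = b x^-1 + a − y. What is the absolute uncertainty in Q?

Let p = b·x^-1 = 1.498. δp/p = √((1·δb/b)² + (-1·δx/x)²) = √(0.000121 + 0.00302) = 0.0561, so δp = 0.0840.
Q = p + a − y: δQ = √(δp² + δa² + δy²) = √(0.00706 + 4.78e-05 + 2.04e-05) = 0.0844

0.0844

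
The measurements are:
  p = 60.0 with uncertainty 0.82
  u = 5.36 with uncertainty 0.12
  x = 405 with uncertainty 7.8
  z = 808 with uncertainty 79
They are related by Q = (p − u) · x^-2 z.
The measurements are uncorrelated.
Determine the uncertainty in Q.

Let w = p − u = 54.6. δw = √(δp² + δu²) = √(0.672 + 0.0144) = 0.829, so δw/w = 0.0152.
Q is then a monomial in w, x, z:
δQ/Q = √((δw/w)² + (-2·δx/x)² + (1·δz/z)²) = √(0.000230 + 0.00148 + 0.00956) = 0.106
Q = 0.269, so δQ = 0.106 × 0.269 = 0.0286.

0.0286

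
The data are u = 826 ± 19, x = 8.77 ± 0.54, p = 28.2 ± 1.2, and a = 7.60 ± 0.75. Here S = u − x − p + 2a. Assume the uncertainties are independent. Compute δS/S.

0.0238

Absolute uncertainties add in quadrature for a linear combination:
  (δu)² = 361;  (δx)² = 0.292;  (δp)² = 1.44;  (2·δa)² = 2.25
δS = √(365) = 19.1
S = 804, so δS/S = 19.1/804 = 0.0238.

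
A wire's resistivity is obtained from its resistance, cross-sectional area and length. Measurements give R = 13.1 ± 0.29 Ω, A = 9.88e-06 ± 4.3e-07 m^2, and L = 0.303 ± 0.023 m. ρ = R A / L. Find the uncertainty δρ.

Relative error in a monomial: (δρ/ρ)² = Σ (nᵢ · δxᵢ/xᵢ)².
  (1·δR/R)² = (1×0.0221)² = 0.000490;  (1·δA/A)² = (1×0.0435)² = 0.00189;  (-1·δL/L)² = (-1×0.0759)² = 0.00576
δρ/ρ = √(0.00815) = 0.0903
ρ = 0.000427 Ω·m, so δρ = 0.0903 × 0.000427 = 3.86e-05 Ω·m.

3.86e-05 Ω·m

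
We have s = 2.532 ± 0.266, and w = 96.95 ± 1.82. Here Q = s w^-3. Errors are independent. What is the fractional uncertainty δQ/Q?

Each factor contributes (exponent × relative error)² to (δQ/Q)²:
  (1·δs/s)² = (1×0.105)² = 0.0110;  (-3·δw/w)² = (-3×0.0188)² = 0.00317
δQ/Q = √(0.0142) = 0.119

0.119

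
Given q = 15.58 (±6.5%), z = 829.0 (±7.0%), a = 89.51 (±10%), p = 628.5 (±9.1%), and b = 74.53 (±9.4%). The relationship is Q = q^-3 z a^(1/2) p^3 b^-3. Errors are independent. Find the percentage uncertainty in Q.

44.7%

Q is a product of powers, so relative uncertainties combine in quadrature:
  (-3·δq/q)² = (-3×0.0650)² = 0.0380;  (1·δz/z)² = (1×0.0700)² = 0.00490;  (½·δa/a)² = (0.5×0.100)² = 0.00250;  (3·δp/p)² = (3×0.0910)² = 0.0745;  (-3·δb/b)² = (-3×0.0940)² = 0.0795
δQ/Q = √(0.199) = 0.447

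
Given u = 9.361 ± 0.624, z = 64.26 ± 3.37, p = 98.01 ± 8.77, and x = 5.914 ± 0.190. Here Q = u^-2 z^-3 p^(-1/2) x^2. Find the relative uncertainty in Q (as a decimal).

0.221

For a monomial Q ∝ u^-2, z^-3, p^(-1/2), x^2, fractional errors add in quadrature:
  (-2·δu/u)² = (-2×0.0667)² = 0.0178;  (-3·δz/z)² = (-3×0.0524)² = 0.0248;  (−½·δp/p)² = (-0.5×0.0895)² = 0.00200;  (2·δx/x)² = (2×0.0321)² = 0.00413
δQ/Q = √(0.0487) = 0.221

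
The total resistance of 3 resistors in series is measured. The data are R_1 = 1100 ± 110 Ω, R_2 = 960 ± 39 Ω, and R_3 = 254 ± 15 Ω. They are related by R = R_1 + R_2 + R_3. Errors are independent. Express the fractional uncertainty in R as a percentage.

5.09%

For a sum/difference, combine absolute errors in quadrature:
  (δR_1)² = 12100;  (δR_2)² = 1520;  (δR_3)² = 225
δR = √(13800) = 118 Ω
R = 2310 Ω, so δR/R = 118/2310 = 0.0509.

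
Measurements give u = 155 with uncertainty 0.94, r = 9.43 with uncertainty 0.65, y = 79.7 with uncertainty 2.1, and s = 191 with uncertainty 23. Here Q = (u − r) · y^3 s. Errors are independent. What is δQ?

Let w = u − r = 146. δw = √(δu² + δr²) = √(0.884 + 0.423) = 1.14, so δw/w = 0.00785.
Q is then a monomial in w, y, s:
δQ/Q = √((δw/w)² + (3·δy/y)² + (1·δs/s)²) = √(6.16e-05 + 0.00625 + 0.0145) = 0.144
Q = 1.41e+10, so δQ = 0.144 × 1.41e+10 = 2.03e+09.

2.03e+09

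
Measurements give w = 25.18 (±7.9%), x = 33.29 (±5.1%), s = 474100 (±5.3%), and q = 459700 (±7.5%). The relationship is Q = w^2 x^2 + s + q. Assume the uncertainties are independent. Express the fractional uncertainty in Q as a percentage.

8.49%

Let p = w^2·x^2 = 702600. δp/p = √((2·δw/w)² + (2·δx/x)²) = √(0.0250 + 0.0104) = 0.188, so δp = 1.32e+05.
Q = p + s + q: δQ = √(δp² + δs² + δq²) = √(1.75e+10 + 6.31e+08 + 1.19e+09) = 1.39e+05
Q = 1.636e+06, so δQ/Q = 1.39e+05/1.636e+06 = 0.0849.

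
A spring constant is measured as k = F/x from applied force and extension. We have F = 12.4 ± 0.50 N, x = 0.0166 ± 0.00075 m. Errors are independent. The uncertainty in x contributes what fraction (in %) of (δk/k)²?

(δk/k)² = (1·δF/F)² + (-1·δx/x)²
  F term: (1×0.0403)² = 0.00163
  x term: (-1×0.0452)² = 0.00204
Total = 0.00367. Share from x = 0.00204/0.00367 = 0.557.

55.7%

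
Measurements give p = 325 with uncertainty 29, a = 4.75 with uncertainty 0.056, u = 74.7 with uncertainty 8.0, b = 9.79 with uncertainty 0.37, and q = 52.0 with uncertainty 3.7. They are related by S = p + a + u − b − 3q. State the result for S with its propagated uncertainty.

Absolute uncertainties add in quadrature for a linear combination:
  (δp)² = 841;  (δa)² = 0.00314;  (δu)² = 64.0;  (δb)² = 0.137;  (3·δq)² = 123
δS = √(1030) = 32.1
S = 239.

239 ± 32.1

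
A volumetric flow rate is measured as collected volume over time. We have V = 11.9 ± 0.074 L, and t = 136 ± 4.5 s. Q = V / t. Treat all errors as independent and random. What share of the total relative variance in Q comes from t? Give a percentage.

(δQ/Q)² = (1·δV/V)² + (-1·δt/t)²
  V term: (1×0.00622)² = 3.87e-05
  t term: (-1×0.0331)² = 0.00109
Total = 0.00113. Share from t = 0.00109/0.00113 = 0.966.

96.6%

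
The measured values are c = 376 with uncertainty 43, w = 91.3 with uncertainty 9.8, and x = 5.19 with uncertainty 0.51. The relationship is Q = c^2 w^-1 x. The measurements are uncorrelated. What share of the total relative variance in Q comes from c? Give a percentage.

71.2%

(δQ/Q)² = (2·δc/c)² + (-1·δw/w)² + (1·δx/x)²
  c term: (2×0.114)² = 0.0523
  w term: (-1×0.107)² = 0.0115
  x term: (1×0.0983)² = 0.00966
Total = 0.0735. Share from c = 0.0523/0.0735 = 0.712.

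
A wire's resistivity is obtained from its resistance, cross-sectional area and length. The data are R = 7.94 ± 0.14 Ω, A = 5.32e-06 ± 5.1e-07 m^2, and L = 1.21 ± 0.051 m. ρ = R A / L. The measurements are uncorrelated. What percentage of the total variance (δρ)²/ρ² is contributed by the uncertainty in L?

15.8%

(δρ/ρ)² = (1·δR/R)² + (1·δA/A)² + (-1·δL/L)²
  R term: (1×0.0176)² = 0.000311
  A term: (1×0.0959)² = 0.00919
  L term: (-1×0.0421)² = 0.00178
Total = 0.0113. Share from L = 0.00178/0.0113 = 0.158.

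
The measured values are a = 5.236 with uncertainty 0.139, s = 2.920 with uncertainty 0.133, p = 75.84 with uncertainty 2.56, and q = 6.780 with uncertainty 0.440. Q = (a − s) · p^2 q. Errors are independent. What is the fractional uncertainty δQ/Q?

Let u = a − s = 2.316. δu = √(δa² + δs²) = √(0.0193 + 0.0177) = 0.192, so δu/u = 0.0831.
Q is then a monomial in u, p, q:
δQ/Q = √((δu/u)² + (2·δp/p)² + (1·δq/q)²) = √(0.00690 + 0.00456 + 0.00421) = 0.125

0.125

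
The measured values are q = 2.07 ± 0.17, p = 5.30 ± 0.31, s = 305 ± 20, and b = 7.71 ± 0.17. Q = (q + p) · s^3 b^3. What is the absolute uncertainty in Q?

Let u = q + p = 7.37. δu = √(δq² + δp²) = √(0.0289 + 0.0961) = 0.354, so δu/u = 0.0480.
Q is then a monomial in u, s, b:
δQ/Q = √((δu/u)² + (3·δs/s)² + (3·δb/b)²) = √(0.00230 + 0.0387 + 0.00438) = 0.213
Q = 9.58e+10, so δQ = 0.213 × 9.58e+10 = 2.04e+10.

2.04e+10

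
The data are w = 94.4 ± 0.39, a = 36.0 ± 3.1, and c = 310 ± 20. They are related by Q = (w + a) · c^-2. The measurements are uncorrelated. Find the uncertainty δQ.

0.000178

Let u = w + a = 130. δu = √(δw² + δa²) = √(0.152 + 9.61) = 3.12, so δu/u = 0.0240.
Q is then a monomial in u, c:
δQ/Q = √((δu/u)² + (-2·δc/c)²) = √(0.000574 + 0.0166) = 0.131
Q = 0.00136, so δQ = 0.131 × 0.00136 = 0.000178.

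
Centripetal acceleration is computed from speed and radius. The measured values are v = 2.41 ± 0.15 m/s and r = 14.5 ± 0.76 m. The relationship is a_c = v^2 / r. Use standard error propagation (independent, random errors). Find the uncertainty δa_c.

0.0541 m/s^2

a_c is a product of powers, so relative uncertainties combine in quadrature:
  (2·δv/v)² = (2×0.0622)² = 0.0155;  (-1·δr/r)² = (-1×0.0524)² = 0.00275
δa_c/a_c = √(0.0182) = 0.135
a_c = 0.401 m/s^2, so δa_c = 0.135 × 0.401 = 0.0541 m/s^2.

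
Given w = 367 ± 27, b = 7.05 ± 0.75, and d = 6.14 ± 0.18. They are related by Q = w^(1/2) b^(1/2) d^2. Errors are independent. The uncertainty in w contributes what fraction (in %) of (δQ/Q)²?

17.8%

(δQ/Q)² = (½·δw/w)² + (½·δb/b)² + (2·δd/d)²
  w term: (0.5×0.0736)² = 0.00135
  b term: (0.5×0.106)² = 0.00283
  d term: (2×0.0293)² = 0.00344
Total = 0.00762. Share from w = 0.00135/0.00762 = 0.178.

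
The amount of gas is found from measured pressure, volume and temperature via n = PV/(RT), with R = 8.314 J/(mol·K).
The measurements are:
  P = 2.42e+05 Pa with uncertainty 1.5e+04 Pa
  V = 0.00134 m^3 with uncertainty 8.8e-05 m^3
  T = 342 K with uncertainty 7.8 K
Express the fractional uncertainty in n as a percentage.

Relative error in a monomial: (δn/n)² = Σ (nᵢ · δxᵢ/xᵢ)².
  (1·δP/P)² = (1×0.0620)² = 0.00384;  (1·δV/V)² = (1×0.0657)² = 0.00431;  (-1·δT/T)² = (-1×0.0228)² = 0.000520
δn/n = √(0.00867) = 0.0931

9.31%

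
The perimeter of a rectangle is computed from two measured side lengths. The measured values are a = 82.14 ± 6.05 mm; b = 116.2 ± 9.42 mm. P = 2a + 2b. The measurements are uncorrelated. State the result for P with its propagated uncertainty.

Absolute uncertainties add in quadrature for a linear combination:
  (2·δa)² = 146;  (2·δb)² = 355
δP = √(501) = 22.4 mm
P = 396.7 mm.

396.7 ± 22.4 mm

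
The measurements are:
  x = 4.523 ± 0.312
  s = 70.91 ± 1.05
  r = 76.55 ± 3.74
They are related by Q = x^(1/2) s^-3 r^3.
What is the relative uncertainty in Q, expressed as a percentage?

For a monomial Q ∝ x^(1/2), s^-3, r^3, fractional errors add in quadrature:
  (½·δx/x)² = (0.5×0.0690)² = 0.00119;  (-3·δs/s)² = (-3×0.0148)² = 0.00197;  (3·δr/r)² = (3×0.0489)² = 0.0215
δQ/Q = √(0.0246) = 0.157

15.7%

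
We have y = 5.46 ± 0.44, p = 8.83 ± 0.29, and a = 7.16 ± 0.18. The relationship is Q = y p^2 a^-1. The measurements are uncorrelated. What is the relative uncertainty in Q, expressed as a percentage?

10.7%

Since Q is a product/quotient, work with relative uncertainties:
  (1·δy/y)² = (1×0.0806)² = 0.00649;  (2·δp/p)² = (2×0.0328)² = 0.00431;  (-1·δa/a)² = (-1×0.0251)² = 0.000632
δQ/Q = √(0.0114) = 0.107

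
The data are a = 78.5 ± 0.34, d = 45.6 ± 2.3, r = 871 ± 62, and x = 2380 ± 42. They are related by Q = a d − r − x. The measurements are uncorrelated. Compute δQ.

196

Let p = a·d = 3580. δp/p = √((1·δa/a)² + (1·δd/d)²) = √(1.88e-05 + 0.00254) = 0.0506, so δp = 181.
Q = p − r − x: δQ = √(δp² + δr² + δx²) = √(32800 + 3840 + 1760) = 196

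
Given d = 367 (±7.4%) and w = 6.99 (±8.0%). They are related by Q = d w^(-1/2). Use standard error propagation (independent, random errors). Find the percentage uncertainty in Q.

8.41%

Products/powers → add relative errors in quadrature, weighted by exponent:
  (1·δd/d)² = (1×0.0740)² = 0.00548;  (−½·δw/w)² = (-0.5×0.0800)² = 0.00160
δQ/Q = √(0.00708) = 0.0841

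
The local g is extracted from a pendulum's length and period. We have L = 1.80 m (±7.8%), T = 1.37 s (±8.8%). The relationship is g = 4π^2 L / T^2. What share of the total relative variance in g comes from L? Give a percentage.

(δg/g)² = (1·δL/L)² + (-2·δT/T)²
  L term: (1×0.0780)² = 0.00608
  T term: (-2×0.0880)² = 0.0310
Total = 0.0371. Share from L = 0.00608/0.0371 = 0.164.

16.4%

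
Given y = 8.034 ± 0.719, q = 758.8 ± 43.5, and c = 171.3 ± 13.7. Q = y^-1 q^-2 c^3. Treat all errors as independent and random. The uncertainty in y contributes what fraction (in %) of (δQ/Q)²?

10.2%

(δQ/Q)² = (-1·δy/y)² + (-2·δq/q)² + (3·δc/c)²
  y term: (-1×0.0895)² = 0.00801
  q term: (-2×0.0573)² = 0.0131
  c term: (3×0.0800)² = 0.0576
Total = 0.0787. Share from y = 0.00801/0.0787 = 0.102.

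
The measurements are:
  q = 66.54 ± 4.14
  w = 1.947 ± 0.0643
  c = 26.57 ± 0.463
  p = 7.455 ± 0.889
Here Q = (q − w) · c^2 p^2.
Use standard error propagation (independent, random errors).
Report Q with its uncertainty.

(2.534 ± 0.632) × 10^6

Let u = q − w = 64.59. δu = √(δq² + δw²) = √(17.1 + 0.00413) = 4.14, so δu/u = 0.0641.
Q is then a monomial in u, c, p:
δQ/Q = √((δu/u)² + (2·δc/c)² + (2·δp/p)²) = √(0.00411 + 0.00121 + 0.0569) = 0.249
Q = 2.534e+06, so δQ = 0.249 × 2.534e+06 = 6.32e+05.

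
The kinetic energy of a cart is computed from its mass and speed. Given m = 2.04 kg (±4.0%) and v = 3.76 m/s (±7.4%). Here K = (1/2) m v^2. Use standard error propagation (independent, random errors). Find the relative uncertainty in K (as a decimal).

0.153

Relative error in a monomial: (δK/K)² = Σ (nᵢ · δxᵢ/xᵢ)².
  (1·δm/m)² = (1×0.0400)² = 0.00160;  (2·δv/v)² = (2×0.0740)² = 0.0219
δK/K = √(0.0235) = 0.153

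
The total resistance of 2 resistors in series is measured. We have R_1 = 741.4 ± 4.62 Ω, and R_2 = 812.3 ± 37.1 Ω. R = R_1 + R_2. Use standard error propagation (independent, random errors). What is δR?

Sums and differences: (δR)² = Σ (cᵢ δxᵢ)².
  (δR_1)² = 21.3;  (δR_2)² = 1380
δR = √(1400) = 37.4 Ω

37.4 Ω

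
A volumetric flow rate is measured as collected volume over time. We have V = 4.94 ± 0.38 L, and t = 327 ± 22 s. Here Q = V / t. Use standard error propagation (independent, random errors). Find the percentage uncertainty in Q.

10.2%

For a monomial Q ∝ V, t^-1, fractional errors add in quadrature:
  (1·δV/V)² = (1×0.0769)² = 0.00592;  (-1·δt/t)² = (-1×0.0673)² = 0.00453
δQ/Q = √(0.0104) = 0.102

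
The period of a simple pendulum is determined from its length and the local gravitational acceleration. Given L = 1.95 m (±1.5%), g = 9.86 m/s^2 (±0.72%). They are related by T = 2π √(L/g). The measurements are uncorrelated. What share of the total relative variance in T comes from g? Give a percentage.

(δT/T)² = (½·δL/L)² + (−½·δg/g)²
  L term: (0.5×0.0150)² = 5.62e-05
  g term: (-0.5×0.00720)² = 1.3e-05
Total = 6.92e-05. Share from g = 1.3e-05/6.92e-05 = 0.187.

18.7%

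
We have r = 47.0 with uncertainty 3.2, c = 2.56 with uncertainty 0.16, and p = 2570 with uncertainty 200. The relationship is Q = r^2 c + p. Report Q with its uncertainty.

Let w = r^2·c = 5660. δw/w = √((2·δr/r)² + (1·δc/c)²) = √(0.0185 + 0.00391) = 0.150, so δw = 847.
Q = w + p: δQ = √(δw² + δp²) = √(7.18e+05 + 40000) = 871
Q = 8230.

8230 ± 871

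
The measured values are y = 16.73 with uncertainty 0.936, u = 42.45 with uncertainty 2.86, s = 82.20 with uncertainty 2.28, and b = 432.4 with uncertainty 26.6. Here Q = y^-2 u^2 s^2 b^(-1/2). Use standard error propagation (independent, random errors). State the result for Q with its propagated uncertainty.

Each factor contributes (exponent × relative error)² to (δQ/Q)²:
  (-2·δy/y)² = (-2×0.0559)² = 0.0125;  (2·δu/u)² = (2×0.0674)² = 0.0182;  (2·δs/s)² = (2×0.0277)² = 0.00308;  (−½·δb/b)² = (-0.5×0.0615)² = 0.000946
δQ/Q = √(0.0347) = 0.186
Q = 2092, so δQ = 0.186 × 2092 = 390.

2092 ± 390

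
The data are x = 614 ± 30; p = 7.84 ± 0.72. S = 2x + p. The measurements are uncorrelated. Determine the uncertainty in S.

60.0

S is a linear combination, so absolute uncertainties add in quadrature:
  (2·δx)² = 3600;  (δp)² = 0.518
δS = √(3600) = 60.0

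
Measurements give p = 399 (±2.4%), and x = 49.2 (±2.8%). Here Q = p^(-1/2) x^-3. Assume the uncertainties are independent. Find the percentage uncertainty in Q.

For a monomial Q ∝ p^(-1/2), x^-3, fractional errors add in quadrature:
  (−½·δp/p)² = (-0.5×0.0240)² = 0.000144;  (-3·δx/x)² = (-3×0.0280)² = 0.00706
δQ/Q = √(0.00720) = 0.0849

8.49%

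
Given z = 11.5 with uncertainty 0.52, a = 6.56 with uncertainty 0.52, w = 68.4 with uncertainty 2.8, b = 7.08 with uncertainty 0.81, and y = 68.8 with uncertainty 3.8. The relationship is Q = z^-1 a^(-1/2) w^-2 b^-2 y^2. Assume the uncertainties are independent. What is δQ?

0.000188

Products/powers → add relative errors in quadrature, weighted by exponent:
  (-1·δz/z)² = (-1×0.0452)² = 0.00204;  (−½·δa/a)² = (-0.5×0.0793)² = 0.00157;  (-2·δw/w)² = (-2×0.0409)² = 0.00670;  (-2·δb/b)² = (-2×0.114)² = 0.0524;  (2·δy/y)² = (2×0.0552)² = 0.0122
δQ/Q = √(0.0749) = 0.274
Q = 0.000685, so δQ = 0.274 × 0.000685 = 0.000188.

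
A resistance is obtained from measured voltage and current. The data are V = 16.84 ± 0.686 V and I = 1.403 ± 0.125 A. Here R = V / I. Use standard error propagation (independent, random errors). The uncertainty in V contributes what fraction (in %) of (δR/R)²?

(δR/R)² = (1·δV/V)² + (-1·δI/I)²
  V term: (1×0.0407)² = 0.00166
  I term: (-1×0.0891)² = 0.00794
Total = 0.00960. Share from V = 0.00166/0.00960 = 0.173.

17.3%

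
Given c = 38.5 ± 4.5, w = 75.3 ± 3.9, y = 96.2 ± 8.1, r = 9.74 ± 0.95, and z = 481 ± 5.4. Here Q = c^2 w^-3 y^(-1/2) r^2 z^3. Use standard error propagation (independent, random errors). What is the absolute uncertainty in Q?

Since Q is a product/quotient, work with relative uncertainties:
  (2·δc/c)² = (2×0.117)² = 0.0546;  (-3·δw/w)² = (-3×0.0518)² = 0.0241;  (−½·δy/y)² = (-0.5×0.0842)² = 0.00177;  (2·δr/r)² = (2×0.0975)² = 0.0381;  (3·δz/z)² = (3×0.0112)² = 0.00113
δQ/Q = √(0.120) = 0.346
Q = 3.74e+06, so δQ = 0.346 × 3.74e+06 = 1.29e+06.

1.29e+06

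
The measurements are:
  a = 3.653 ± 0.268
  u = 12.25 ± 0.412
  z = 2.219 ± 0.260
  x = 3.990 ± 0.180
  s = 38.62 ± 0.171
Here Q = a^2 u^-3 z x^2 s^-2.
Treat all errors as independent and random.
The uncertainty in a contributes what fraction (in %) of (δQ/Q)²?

(δQ/Q)² = (2·δa/a)² + (-3·δu/u)² + (1·δz/z)² + (2·δx/x)² + (-2·δs/s)²
  a term: (2×0.0734)² = 0.0215
  u term: (-3×0.0336)² = 0.0102
  z term: (1×0.117)² = 0.0137
  x term: (2×0.0451)² = 0.00814
  s term: (-2×0.00443)² = 7.84e-05
Total = 0.0537. Share from a = 0.0215/0.0537 = 0.401.

40.1%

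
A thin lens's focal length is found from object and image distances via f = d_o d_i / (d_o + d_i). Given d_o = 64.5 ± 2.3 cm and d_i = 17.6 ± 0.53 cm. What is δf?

0.344 cm

∂f/∂d_o = (d_i/(d_o+d_i))² = 0.0460;  ∂f/∂d_i = (d_o/(d_o+d_i))² = 0.617
δf = √((∂f/∂d_o · δd_o)² + (∂f/∂d_i · δd_i)²) = √(0.0112 + 0.107) = 0.344 cm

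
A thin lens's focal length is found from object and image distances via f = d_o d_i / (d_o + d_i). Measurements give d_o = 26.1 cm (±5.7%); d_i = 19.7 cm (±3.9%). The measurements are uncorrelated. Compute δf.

∂f/∂d_o = (d_i/(d_o+d_i))² = 0.185;  ∂f/∂d_i = (d_o/(d_o+d_i))² = 0.325
δf = √((∂f/∂d_o · δd_o)² + (∂f/∂d_i · δd_i)²) = √(0.0758 + 0.0623) = 0.371 cm

0.371 cm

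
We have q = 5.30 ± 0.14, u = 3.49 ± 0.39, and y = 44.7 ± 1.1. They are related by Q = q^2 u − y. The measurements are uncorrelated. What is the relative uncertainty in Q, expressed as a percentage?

Let p = q^2·u = 98.0. δp/p = √((2·δq/q)² + (1·δu/u)²) = √(0.00279 + 0.0125) = 0.124, so δp = 12.1.
Q = p − y: δQ = √(δp² + δy²) = √(147 + 1.21) = 12.2
Q = 53.3, so δQ/Q = 12.2/53.3 = 0.228.

22.8%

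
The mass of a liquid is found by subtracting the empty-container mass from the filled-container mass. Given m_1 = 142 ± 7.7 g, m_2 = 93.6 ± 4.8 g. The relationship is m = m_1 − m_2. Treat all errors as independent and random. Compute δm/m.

0.187

m is a linear combination, so absolute uncertainties add in quadrature:
  (δm_1)² = 59.3;  (δm_2)² = 23.0
δm = √(82.3) = 9.07 g
m = 48.4 g, so δm/m = 9.07/48.4 = 0.187.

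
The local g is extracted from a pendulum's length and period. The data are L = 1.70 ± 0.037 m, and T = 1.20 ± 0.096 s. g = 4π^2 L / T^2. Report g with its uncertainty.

Relative error in a monomial: (δg/g)² = Σ (nᵢ · δxᵢ/xᵢ)².
  (1·δL/L)² = (1×0.0218)² = 0.000474;  (-2·δT/T)² = (-2×0.0800)² = 0.0256
δg/g = √(0.0261) = 0.161
g = 46.6 m/s^2, so δg = 0.161 × 46.6 = 7.53 m/s^2.

46.6 ± 7.53 m/s^2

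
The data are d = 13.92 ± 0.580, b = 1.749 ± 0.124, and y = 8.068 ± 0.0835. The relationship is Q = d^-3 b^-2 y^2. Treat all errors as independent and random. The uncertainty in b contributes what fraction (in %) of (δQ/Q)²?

55.6%

(δQ/Q)² = (-3·δd/d)² + (-2·δb/b)² + (2·δy/y)²
  d term: (-3×0.0417)² = 0.0156
  b term: (-2×0.0709)² = 0.0201
  y term: (2×0.0103)² = 0.000428
Total = 0.0362. Share from b = 0.0201/0.0362 = 0.556.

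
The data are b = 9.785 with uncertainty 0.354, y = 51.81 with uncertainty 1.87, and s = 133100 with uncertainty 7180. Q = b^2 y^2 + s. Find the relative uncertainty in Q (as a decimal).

0.0698

Let p = b^2·y^2 = 257000. δp/p = √((2·δb/b)² + (2·δy/y)²) = √(0.00524 + 0.00521) = 0.102, so δp = 26300.
Q = p + s: δQ = √(δp² + δs²) = √(6.9e+08 + 5.16e+07) = 27200
Q = 390100, so δQ/Q = 27200/390100 = 0.0698.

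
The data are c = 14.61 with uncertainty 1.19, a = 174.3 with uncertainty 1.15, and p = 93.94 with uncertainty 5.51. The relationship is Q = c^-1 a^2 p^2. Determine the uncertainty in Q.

Products/powers → add relative errors in quadrature, weighted by exponent:
  (-1·δc/c)² = (-1×0.0815)² = 0.00663;  (2·δa/a)² = (2×0.00660)² = 0.000174;  (2·δp/p)² = (2×0.0587)² = 0.0138
δQ/Q = √(0.0206) = 0.143
Q = 1.835e+07, so δQ = 0.143 × 1.835e+07 = 2.63e+06.

2.63e+06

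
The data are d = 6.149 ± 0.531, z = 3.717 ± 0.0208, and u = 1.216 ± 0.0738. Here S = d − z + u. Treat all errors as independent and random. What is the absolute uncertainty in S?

0.537

For a sum/difference, combine absolute errors in quadrature:
  (δd)² = 0.282;  (δz)² = 0.000433;  (δu)² = 0.00545
δS = √(0.288) = 0.537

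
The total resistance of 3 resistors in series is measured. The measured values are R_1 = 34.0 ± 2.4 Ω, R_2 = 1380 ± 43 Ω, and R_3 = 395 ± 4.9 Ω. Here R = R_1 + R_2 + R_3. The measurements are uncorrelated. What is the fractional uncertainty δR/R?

Sums and differences: (δR)² = Σ (cᵢ δxᵢ)².
  (δR_1)² = 5.76;  (δR_2)² = 1850;  (δR_3)² = 24.0
δR = √(1880) = 43.3 Ω
R = 1810 Ω, so δR/R = 43.3/1810 = 0.0240.

0.0240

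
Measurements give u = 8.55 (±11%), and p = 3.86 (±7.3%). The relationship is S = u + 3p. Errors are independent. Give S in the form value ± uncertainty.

20.1 ± 1.26

Each term contributes (cᵢ δxᵢ)² to (δS)²:
  (δu)² = 0.885;  (3·δp)² = 0.715
δS = √(1.60) = 1.26
S = 20.1.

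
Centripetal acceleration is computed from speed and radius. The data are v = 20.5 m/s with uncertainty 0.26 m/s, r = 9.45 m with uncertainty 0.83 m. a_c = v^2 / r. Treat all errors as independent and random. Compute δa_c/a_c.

0.0914

Products/powers → add relative errors in quadrature, weighted by exponent:
  (2·δv/v)² = (2×0.0127)² = 0.000643;  (-1·δr/r)² = (-1×0.0878)² = 0.00771
δa_c/a_c = √(0.00836) = 0.0914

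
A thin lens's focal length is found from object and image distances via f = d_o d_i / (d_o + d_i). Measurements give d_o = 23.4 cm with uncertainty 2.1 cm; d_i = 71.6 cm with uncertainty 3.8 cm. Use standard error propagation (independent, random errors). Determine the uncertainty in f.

1.21 cm

∂f/∂d_o = (d_i/(d_o+d_i))² = 0.568;  ∂f/∂d_i = (d_o/(d_o+d_i))² = 0.0607
δf = √((∂f/∂d_o · δd_o)² + (∂f/∂d_i · δd_i)²) = √(1.42 + 0.0532) = 1.21 cm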